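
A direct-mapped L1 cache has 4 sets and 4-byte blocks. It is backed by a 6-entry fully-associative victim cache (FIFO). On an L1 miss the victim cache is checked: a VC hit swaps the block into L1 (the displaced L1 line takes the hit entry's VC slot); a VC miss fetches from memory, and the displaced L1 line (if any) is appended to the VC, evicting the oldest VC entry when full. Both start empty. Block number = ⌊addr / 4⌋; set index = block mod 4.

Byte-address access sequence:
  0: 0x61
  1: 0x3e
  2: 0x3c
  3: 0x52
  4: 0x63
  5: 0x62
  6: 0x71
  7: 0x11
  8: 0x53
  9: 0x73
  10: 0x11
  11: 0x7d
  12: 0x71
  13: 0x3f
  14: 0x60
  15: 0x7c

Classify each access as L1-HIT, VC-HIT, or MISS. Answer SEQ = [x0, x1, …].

SEQ = [MISS, MISS, L1-HIT, MISS, VC-HIT, L1-HIT, MISS, MISS, VC-HIT, VC-HIT, VC-HIT, MISS, VC-HIT, VC-HIT, VC-HIT, VC-HIT]

#0 0x61→b24/s0 MISS; vc=[]
#1 0x3e→b15/s3 MISS; vc=[]
#2 0x3c→b15/s3 L1-HIT; vc=[]
#3 0x52→b20/s0 MISS; vc=[24]
#4 0x63→b24/s0 VC-HIT; vc=[20]
#5 0x62→b24/s0 L1-HIT; vc=[20]
#6 0x71→b28/s0 MISS; vc=[20,24]
#7 0x11→b4/s0 MISS; vc=[20,24,28]
#8 0x53→b20/s0 VC-HIT; vc=[4,24,28]
#9 0x73→b28/s0 VC-HIT; vc=[4,24,20]
#10 0x11→b4/s0 VC-HIT; vc=[28,24,20]
#11 0x7d→b31/s3 MISS; vc=[28,24,20,15]
#12 0x71→b28/s0 VC-HIT; vc=[4,24,20,15]
#13 0x3f→b15/s3 VC-HIT; vc=[4,24,20,31]
#14 0x60→b24/s0 VC-HIT; vc=[4,28,20,31]
#15 0x7c→b31/s3 VC-HIT; vc=[4,28,20,15]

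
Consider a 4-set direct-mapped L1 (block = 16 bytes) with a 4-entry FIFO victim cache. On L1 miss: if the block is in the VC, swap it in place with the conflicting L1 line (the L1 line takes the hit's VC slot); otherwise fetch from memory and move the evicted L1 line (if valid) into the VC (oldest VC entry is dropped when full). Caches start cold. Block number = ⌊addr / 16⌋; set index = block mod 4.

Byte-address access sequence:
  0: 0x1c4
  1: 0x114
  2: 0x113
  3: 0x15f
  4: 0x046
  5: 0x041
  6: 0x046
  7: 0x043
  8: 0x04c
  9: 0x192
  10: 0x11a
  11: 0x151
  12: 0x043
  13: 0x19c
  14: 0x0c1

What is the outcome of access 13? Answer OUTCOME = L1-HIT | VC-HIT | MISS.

OUTCOME = VC-HIT

  [0] addr=0x1c4 blk=28 s=0: MISS | VC []
  [1] addr=0x114 blk=17 s=1: MISS | VC []
  [2] addr=0x113 blk=17 s=1: L1-HIT | VC []
  [3] addr=0x15f blk=21 s=1: MISS | VC [17]
  [4] addr=0x46 blk=4 s=0: MISS | VC [17, 28]
  [5] addr=0x41 blk=4 s=0: L1-HIT | VC [17, 28]
  [6] addr=0x46 blk=4 s=0: L1-HIT | VC [17, 28]
  [7] addr=0x43 blk=4 s=0: L1-HIT | VC [17, 28]
  [8] addr=0x4c blk=4 s=0: L1-HIT | VC [17, 28]
  [9] addr=0x192 blk=25 s=1: MISS | VC [17, 28, 21]
  [10] addr=0x11a blk=17 s=1: VC-HIT | VC [25, 28, 21]
  [11] addr=0x151 blk=21 s=1: VC-HIT | VC [25, 28, 17]
  [12] addr=0x43 blk=4 s=0: L1-HIT | VC [25, 28, 17]
  [13] addr=0x19c blk=25 s=1: VC-HIT | VC [21, 28, 17]
  [14] addr=0xc1 blk=12 s=0: MISS | VC [21, 28, 17, 4]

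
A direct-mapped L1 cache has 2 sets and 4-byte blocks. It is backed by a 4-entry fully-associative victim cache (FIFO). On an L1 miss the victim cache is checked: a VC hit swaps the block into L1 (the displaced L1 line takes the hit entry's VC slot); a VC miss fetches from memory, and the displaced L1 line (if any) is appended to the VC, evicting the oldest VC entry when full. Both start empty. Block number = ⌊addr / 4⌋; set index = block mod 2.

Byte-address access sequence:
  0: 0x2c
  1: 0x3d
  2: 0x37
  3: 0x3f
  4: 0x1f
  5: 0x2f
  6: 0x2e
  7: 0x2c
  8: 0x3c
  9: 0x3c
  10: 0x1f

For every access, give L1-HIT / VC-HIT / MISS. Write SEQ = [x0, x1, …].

SEQ = [MISS, MISS, MISS, VC-HIT, MISS, VC-HIT, L1-HIT, L1-HIT, VC-HIT, L1-HIT, VC-HIT]

  [0] addr=0x2c blk=11 s=1: MISS | VC []
  [1] addr=0x3d blk=15 s=1: MISS | VC [11]
  [2] addr=0x37 blk=13 s=1: MISS | VC [11, 15]
  [3] addr=0x3f blk=15 s=1: VC-HIT | VC [11, 13]
  [4] addr=0x1f blk=7 s=1: MISS | VC [11, 13, 15]
  [5] addr=0x2f blk=11 s=1: VC-HIT | VC [7, 13, 15]
  [6] addr=0x2e blk=11 s=1: L1-HIT | VC [7, 13, 15]
  [7] addr=0x2c blk=11 s=1: L1-HIT | VC [7, 13, 15]
  [8] addr=0x3c blk=15 s=1: VC-HIT | VC [7, 13, 11]
  [9] addr=0x3c blk=15 s=1: L1-HIT | VC [7, 13, 11]
  [10] addr=0x1f blk=7 s=1: VC-HIT | VC [15, 13, 11]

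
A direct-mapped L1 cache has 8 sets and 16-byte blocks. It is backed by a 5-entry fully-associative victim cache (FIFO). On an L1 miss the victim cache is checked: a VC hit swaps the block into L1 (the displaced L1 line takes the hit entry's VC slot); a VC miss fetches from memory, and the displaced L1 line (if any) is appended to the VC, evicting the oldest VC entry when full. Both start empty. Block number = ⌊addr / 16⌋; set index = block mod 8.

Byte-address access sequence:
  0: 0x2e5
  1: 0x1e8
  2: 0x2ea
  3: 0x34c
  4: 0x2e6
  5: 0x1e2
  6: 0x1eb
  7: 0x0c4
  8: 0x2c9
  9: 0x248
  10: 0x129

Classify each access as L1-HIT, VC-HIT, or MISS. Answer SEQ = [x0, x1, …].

  [0] addr=0x2e5 blk=46 s=6: MISS | VC []
  [1] addr=0x1e8 blk=30 s=6: MISS | VC [46]
  [2] addr=0x2ea blk=46 s=6: VC-HIT | VC [30]
  [3] addr=0x34c blk=52 s=4: MISS | VC [30]
  [4] addr=0x2e6 blk=46 s=6: L1-HIT | VC [30]
  [5] addr=0x1e2 blk=30 s=6: VC-HIT | VC [46]
  [6] addr=0x1eb blk=30 s=6: L1-HIT | VC [46]
  [7] addr=0xc4 blk=12 s=4: MISS | VC [46, 52]
  [8] addr=0x2c9 blk=44 s=4: MISS | VC [46, 52, 12]
  [9] addr=0x248 blk=36 s=4: MISS | VC [46, 52, 12, 44]
  [10] addr=0x129 blk=18 s=2: MISS | VC [46, 52, 12, 44]

SEQ = [MISS, MISS, VC-HIT, MISS, L1-HIT, VC-HIT, L1-HIT, MISS, MISS, MISS, MISS]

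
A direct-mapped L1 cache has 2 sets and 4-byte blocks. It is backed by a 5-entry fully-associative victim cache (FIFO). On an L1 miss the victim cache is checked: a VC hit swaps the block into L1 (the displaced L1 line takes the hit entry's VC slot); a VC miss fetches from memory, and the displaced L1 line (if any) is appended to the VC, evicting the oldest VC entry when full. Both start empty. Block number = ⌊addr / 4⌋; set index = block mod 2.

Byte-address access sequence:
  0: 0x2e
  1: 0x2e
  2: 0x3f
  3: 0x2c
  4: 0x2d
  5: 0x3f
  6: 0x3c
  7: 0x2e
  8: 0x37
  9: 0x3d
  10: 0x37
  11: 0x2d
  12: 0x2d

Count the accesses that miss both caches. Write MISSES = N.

#0 0x2e→b11/s1 MISS; vc=[]
#1 0x2e→b11/s1 L1-HIT; vc=[]
#2 0x3f→b15/s1 MISS; vc=[11]
#3 0x2c→b11/s1 VC-HIT; vc=[15]
#4 0x2d→b11/s1 L1-HIT; vc=[15]
#5 0x3f→b15/s1 VC-HIT; vc=[11]
#6 0x3c→b15/s1 L1-HIT; vc=[11]
#7 0x2e→b11/s1 VC-HIT; vc=[15]
#8 0x37→b13/s1 MISS; vc=[15,11]
#9 0x3d→b15/s1 VC-HIT; vc=[13,11]
#10 0x37→b13/s1 VC-HIT; vc=[15,11]
#11 0x2d→b11/s1 VC-HIT; vc=[15,13]
#12 0x2d→b11/s1 L1-HIT; vc=[15,13]

MISSES = 3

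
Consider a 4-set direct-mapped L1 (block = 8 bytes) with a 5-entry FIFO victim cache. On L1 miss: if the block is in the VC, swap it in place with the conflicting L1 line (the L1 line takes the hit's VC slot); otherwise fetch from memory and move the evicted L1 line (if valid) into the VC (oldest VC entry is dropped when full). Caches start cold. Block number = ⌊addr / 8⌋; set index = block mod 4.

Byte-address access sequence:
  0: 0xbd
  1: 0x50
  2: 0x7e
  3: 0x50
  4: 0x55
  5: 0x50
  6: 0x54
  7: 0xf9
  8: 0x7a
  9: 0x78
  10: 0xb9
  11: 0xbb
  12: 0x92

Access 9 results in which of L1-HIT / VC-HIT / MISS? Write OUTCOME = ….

OUTCOME = L1-HIT

  [0] addr=0xbd blk=23 s=3: MISS | VC []
  [1] addr=0x50 blk=10 s=2: MISS | VC []
  [2] addr=0x7e blk=15 s=3: MISS | VC [23]
  [3] addr=0x50 blk=10 s=2: L1-HIT | VC [23]
  [4] addr=0x55 blk=10 s=2: L1-HIT | VC [23]
  [5] addr=0x50 blk=10 s=2: L1-HIT | VC [23]
  [6] addr=0x54 blk=10 s=2: L1-HIT | VC [23]
  [7] addr=0xf9 blk=31 s=3: MISS | VC [23, 15]
  [8] addr=0x7a blk=15 s=3: VC-HIT | VC [23, 31]
  [9] addr=0x78 blk=15 s=3: L1-HIT | VC [23, 31]
  [10] addr=0xb9 blk=23 s=3: VC-HIT | VC [15, 31]
  [11] addr=0xbb blk=23 s=3: L1-HIT | VC [15, 31]
  [12] addr=0x92 blk=18 s=2: MISS | VC [15, 31, 10]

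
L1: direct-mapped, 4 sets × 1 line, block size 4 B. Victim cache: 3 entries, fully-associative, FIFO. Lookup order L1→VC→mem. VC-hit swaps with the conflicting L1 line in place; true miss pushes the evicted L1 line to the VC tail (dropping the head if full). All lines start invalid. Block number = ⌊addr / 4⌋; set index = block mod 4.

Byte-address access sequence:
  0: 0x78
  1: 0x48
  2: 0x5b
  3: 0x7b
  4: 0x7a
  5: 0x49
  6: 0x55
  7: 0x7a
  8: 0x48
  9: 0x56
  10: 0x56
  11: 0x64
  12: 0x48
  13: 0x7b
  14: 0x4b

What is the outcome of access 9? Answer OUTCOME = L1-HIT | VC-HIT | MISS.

0: 0x78 (blk 30, set 2) → MISS  vc=[]
1: 0x48 (blk 18, set 2) → MISS  vc=[30]
2: 0x5b (blk 22, set 2) → MISS  vc=[30, 18]
3: 0x7b (blk 30, set 2) → VC-HIT  vc=[22, 18]
4: 0x7a (blk 30, set 2) → L1-HIT  vc=[22, 18]
5: 0x49 (blk 18, set 2) → VC-HIT  vc=[22, 30]
6: 0x55 (blk 21, set 1) → MISS  vc=[22, 30]
7: 0x7a (blk 30, set 2) → VC-HIT  vc=[22, 18]
8: 0x48 (blk 18, set 2) → VC-HIT  vc=[22, 30]
9: 0x56 (blk 21, set 1) → L1-HIT  vc=[22, 30]
10: 0x56 (blk 21, set 1) → L1-HIT  vc=[22, 30]
11: 0x64 (blk 25, set 1) → MISS  vc=[22, 30, 21]
12: 0x48 (blk 18, set 2) → L1-HIT  vc=[22, 30, 21]
13: 0x7b (blk 30, set 2) → VC-HIT  vc=[22, 18, 21]
14: 0x4b (blk 18, set 2) → VC-HIT  vc=[22, 30, 21]

OUTCOME = L1-HIT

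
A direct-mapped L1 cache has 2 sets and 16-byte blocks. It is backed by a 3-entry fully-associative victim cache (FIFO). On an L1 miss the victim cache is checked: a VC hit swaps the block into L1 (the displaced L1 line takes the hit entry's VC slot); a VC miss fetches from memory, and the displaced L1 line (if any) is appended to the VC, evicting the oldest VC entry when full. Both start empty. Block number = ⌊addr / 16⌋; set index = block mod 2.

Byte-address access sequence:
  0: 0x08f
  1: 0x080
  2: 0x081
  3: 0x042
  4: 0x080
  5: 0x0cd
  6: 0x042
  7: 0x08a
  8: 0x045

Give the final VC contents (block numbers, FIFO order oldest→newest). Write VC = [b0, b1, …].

  [0] addr=0x8f blk=8 s=0: MISS | VC []
  [1] addr=0x80 blk=8 s=0: L1-HIT | VC []
  [2] addr=0x81 blk=8 s=0: L1-HIT | VC []
  [3] addr=0x42 blk=4 s=0: MISS | VC [8]
  [4] addr=0x80 blk=8 s=0: VC-HIT | VC [4]
  [5] addr=0xcd blk=12 s=0: MISS | VC [4, 8]
  [6] addr=0x42 blk=4 s=0: VC-HIT | VC [12, 8]
  [7] addr=0x8a blk=8 s=0: VC-HIT | VC [12, 4]
  [8] addr=0x45 blk=4 s=0: VC-HIT | VC [12, 8]

VC = [12, 8]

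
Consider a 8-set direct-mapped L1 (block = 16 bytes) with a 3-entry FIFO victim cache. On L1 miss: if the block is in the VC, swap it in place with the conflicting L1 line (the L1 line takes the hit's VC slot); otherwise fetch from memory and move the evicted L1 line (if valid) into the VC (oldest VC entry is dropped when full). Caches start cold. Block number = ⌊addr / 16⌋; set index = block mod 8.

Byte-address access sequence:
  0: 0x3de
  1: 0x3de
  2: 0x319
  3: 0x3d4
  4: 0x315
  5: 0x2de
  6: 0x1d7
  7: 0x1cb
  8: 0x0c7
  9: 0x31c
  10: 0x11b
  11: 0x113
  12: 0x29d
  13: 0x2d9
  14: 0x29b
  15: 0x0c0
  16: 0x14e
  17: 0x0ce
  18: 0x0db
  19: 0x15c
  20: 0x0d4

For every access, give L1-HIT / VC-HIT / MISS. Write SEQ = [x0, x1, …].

#0 0x3de→b61/s5 MISS; vc=[]
#1 0x3de→b61/s5 L1-HIT; vc=[]
#2 0x319→b49/s1 MISS; vc=[]
#3 0x3d4→b61/s5 L1-HIT; vc=[]
#4 0x315→b49/s1 L1-HIT; vc=[]
#5 0x2de→b45/s5 MISS; vc=[61]
#6 0x1d7→b29/s5 MISS; vc=[61,45]
#7 0x1cb→b28/s4 MISS; vc=[61,45]
#8 0xc7→b12/s4 MISS; vc=[61,45,28]
#9 0x31c→b49/s1 L1-HIT; vc=[61,45,28]
#10 0x11b→b17/s1 MISS; vc=[45,28,49]
#11 0x113→b17/s1 L1-HIT; vc=[45,28,49]
#12 0x29d→b41/s1 MISS; vc=[28,49,17]
#13 0x2d9→b45/s5 MISS; vc=[49,17,29]
#14 0x29b→b41/s1 L1-HIT; vc=[49,17,29]
#15 0xc0→b12/s4 L1-HIT; vc=[49,17,29]
#16 0x14e→b20/s4 MISS; vc=[17,29,12]
#17 0xce→b12/s4 VC-HIT; vc=[17,29,20]
#18 0xdb→b13/s5 MISS; vc=[29,20,45]
#19 0x15c→b21/s5 MISS; vc=[20,45,13]
#20 0xd4→b13/s5 VC-HIT; vc=[20,45,21]

SEQ = [MISS, L1-HIT, MISS, L1-HIT, L1-HIT, MISS, MISS, MISS, MISS, L1-HIT, MISS, L1-HIT, MISS, MISS, L1-HIT, L1-HIT, MISS, VC-HIT, MISS, MISS, VC-HIT]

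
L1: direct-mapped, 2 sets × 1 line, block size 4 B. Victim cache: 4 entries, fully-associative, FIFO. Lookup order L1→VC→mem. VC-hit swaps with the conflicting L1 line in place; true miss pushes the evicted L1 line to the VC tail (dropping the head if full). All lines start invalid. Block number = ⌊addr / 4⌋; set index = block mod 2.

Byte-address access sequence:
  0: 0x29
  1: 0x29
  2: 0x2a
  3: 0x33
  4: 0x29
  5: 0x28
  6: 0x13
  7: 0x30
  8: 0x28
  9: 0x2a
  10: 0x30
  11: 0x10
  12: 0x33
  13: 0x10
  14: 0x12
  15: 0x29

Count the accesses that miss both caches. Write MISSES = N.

MISSES = 3

#0 0x29→b10/s0 MISS; vc=[]
#1 0x29→b10/s0 L1-HIT; vc=[]
#2 0x2a→b10/s0 L1-HIT; vc=[]
#3 0x33→b12/s0 MISS; vc=[10]
#4 0x29→b10/s0 VC-HIT; vc=[12]
#5 0x28→b10/s0 L1-HIT; vc=[12]
#6 0x13→b4/s0 MISS; vc=[12,10]
#7 0x30→b12/s0 VC-HIT; vc=[4,10]
#8 0x28→b10/s0 VC-HIT; vc=[4,12]
#9 0x2a→b10/s0 L1-HIT; vc=[4,12]
#10 0x30→b12/s0 VC-HIT; vc=[4,10]
#11 0x10→b4/s0 VC-HIT; vc=[12,10]
#12 0x33→b12/s0 VC-HIT; vc=[4,10]
#13 0x10→b4/s0 VC-HIT; vc=[12,10]
#14 0x12→b4/s0 L1-HIT; vc=[12,10]
#15 0x29→b10/s0 VC-HIT; vc=[12,4]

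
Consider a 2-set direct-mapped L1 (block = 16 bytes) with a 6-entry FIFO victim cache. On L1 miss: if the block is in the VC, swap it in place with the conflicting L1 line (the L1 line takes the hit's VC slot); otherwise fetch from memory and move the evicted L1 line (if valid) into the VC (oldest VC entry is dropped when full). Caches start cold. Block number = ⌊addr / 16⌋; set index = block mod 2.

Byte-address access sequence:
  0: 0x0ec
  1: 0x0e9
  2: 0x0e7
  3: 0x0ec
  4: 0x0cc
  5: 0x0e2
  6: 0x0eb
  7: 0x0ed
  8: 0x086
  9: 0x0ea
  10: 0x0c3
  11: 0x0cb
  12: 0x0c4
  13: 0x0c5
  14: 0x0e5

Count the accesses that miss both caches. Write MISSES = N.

#0 0xec→b14/s0 MISS; vc=[]
#1 0xe9→b14/s0 L1-HIT; vc=[]
#2 0xe7→b14/s0 L1-HIT; vc=[]
#3 0xec→b14/s0 L1-HIT; vc=[]
#4 0xcc→b12/s0 MISS; vc=[14]
#5 0xe2→b14/s0 VC-HIT; vc=[12]
#6 0xeb→b14/s0 L1-HIT; vc=[12]
#7 0xed→b14/s0 L1-HIT; vc=[12]
#8 0x86→b8/s0 MISS; vc=[12,14]
#9 0xea→b14/s0 VC-HIT; vc=[12,8]
#10 0xc3→b12/s0 VC-HIT; vc=[14,8]
#11 0xcb→b12/s0 L1-HIT; vc=[14,8]
#12 0xc4→b12/s0 L1-HIT; vc=[14,8]
#13 0xc5→b12/s0 L1-HIT; vc=[14,8]
#14 0xe5→b14/s0 VC-HIT; vc=[12,8]

MISSES = 3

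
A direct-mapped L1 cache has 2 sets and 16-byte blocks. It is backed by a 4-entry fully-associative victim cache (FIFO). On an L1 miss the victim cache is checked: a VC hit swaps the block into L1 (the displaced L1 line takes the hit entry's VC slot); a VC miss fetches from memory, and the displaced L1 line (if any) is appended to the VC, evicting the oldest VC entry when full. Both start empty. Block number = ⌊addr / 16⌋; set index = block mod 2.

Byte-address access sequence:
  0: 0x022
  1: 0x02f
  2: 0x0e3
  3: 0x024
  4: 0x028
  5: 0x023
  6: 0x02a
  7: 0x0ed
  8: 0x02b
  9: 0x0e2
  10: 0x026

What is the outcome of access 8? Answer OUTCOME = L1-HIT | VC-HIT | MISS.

OUTCOME = VC-HIT

0: 0x22 (blk 2, set 0) → MISS  vc=[]
1: 0x2f (blk 2, set 0) → L1-HIT  vc=[]
2: 0xe3 (blk 14, set 0) → MISS  vc=[2]
3: 0x24 (blk 2, set 0) → VC-HIT  vc=[14]
4: 0x28 (blk 2, set 0) → L1-HIT  vc=[14]
5: 0x23 (blk 2, set 0) → L1-HIT  vc=[14]
6: 0x2a (blk 2, set 0) → L1-HIT  vc=[14]
7: 0xed (blk 14, set 0) → VC-HIT  vc=[2]
8: 0x2b (blk 2, set 0) → VC-HIT  vc=[14]
9: 0xe2 (blk 14, set 0) → VC-HIT  vc=[2]
10: 0x26 (blk 2, set 0) → VC-HIT  vc=[14]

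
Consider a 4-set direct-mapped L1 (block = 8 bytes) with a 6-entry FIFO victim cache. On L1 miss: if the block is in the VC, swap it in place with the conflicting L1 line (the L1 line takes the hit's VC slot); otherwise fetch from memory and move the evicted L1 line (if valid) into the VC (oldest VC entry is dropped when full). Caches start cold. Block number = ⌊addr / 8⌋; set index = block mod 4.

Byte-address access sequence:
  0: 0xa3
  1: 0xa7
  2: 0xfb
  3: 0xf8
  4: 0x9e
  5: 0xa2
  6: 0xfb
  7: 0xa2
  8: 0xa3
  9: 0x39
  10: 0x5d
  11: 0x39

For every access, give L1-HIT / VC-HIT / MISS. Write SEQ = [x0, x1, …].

SEQ = [MISS, L1-HIT, MISS, L1-HIT, MISS, L1-HIT, VC-HIT, L1-HIT, L1-HIT, MISS, MISS, VC-HIT]

  [0] addr=0xa3 blk=20 s=0: MISS | VC []
  [1] addr=0xa7 blk=20 s=0: L1-HIT | VC []
  [2] addr=0xfb blk=31 s=3: MISS | VC []
  [3] addr=0xf8 blk=31 s=3: L1-HIT | VC []
  [4] addr=0x9e blk=19 s=3: MISS | VC [31]
  [5] addr=0xa2 blk=20 s=0: L1-HIT | VC [31]
  [6] addr=0xfb blk=31 s=3: VC-HIT | VC [19]
  [7] addr=0xa2 blk=20 s=0: L1-HIT | VC [19]
  [8] addr=0xa3 blk=20 s=0: L1-HIT | VC [19]
  [9] addr=0x39 blk=7 s=3: MISS | VC [19, 31]
  [10] addr=0x5d blk=11 s=3: MISS | VC [19, 31, 7]
  [11] addr=0x39 blk=7 s=3: VC-HIT | VC [19, 31, 11]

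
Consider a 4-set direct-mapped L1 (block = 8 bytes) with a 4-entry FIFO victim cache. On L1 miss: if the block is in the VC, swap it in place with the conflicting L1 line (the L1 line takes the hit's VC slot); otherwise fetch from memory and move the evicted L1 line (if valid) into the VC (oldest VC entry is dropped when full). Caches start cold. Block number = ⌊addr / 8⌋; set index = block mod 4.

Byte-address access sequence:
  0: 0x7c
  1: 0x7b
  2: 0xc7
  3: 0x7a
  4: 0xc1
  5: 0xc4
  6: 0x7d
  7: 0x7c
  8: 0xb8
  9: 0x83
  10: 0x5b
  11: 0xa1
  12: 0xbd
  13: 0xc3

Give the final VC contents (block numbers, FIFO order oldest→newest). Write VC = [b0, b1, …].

VC = [15, 20, 11, 16]

0: 0x7c (blk 15, set 3) → MISS  vc=[]
1: 0x7b (blk 15, set 3) → L1-HIT  vc=[]
2: 0xc7 (blk 24, set 0) → MISS  vc=[]
3: 0x7a (blk 15, set 3) → L1-HIT  vc=[]
4: 0xc1 (blk 24, set 0) → L1-HIT  vc=[]
5: 0xc4 (blk 24, set 0) → L1-HIT  vc=[]
6: 0x7d (blk 15, set 3) → L1-HIT  vc=[]
7: 0x7c (blk 15, set 3) → L1-HIT  vc=[]
8: 0xb8 (blk 23, set 3) → MISS  vc=[15]
9: 0x83 (blk 16, set 0) → MISS  vc=[15, 24]
10: 0x5b (blk 11, set 3) → MISS  vc=[15, 24, 23]
11: 0xa1 (blk 20, set 0) → MISS  vc=[15, 24, 23, 16]
12: 0xbd (blk 23, set 3) → VC-HIT  vc=[15, 24, 11, 16]
13: 0xc3 (blk 24, set 0) → VC-HIT  vc=[15, 20, 11, 16]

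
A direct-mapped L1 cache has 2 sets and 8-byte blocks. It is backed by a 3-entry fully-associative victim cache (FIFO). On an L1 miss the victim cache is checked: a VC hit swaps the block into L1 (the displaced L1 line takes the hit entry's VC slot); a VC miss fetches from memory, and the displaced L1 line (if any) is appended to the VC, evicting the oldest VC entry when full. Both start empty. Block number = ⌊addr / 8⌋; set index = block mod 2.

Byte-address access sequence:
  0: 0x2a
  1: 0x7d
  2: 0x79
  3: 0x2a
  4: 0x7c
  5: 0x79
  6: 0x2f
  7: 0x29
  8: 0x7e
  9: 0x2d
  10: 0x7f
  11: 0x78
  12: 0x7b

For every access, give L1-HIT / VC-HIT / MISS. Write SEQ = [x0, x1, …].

SEQ = [MISS, MISS, L1-HIT, VC-HIT, VC-HIT, L1-HIT, VC-HIT, L1-HIT, VC-HIT, VC-HIT, VC-HIT, L1-HIT, L1-HIT]

#0 0x2a→b5/s1 MISS; vc=[]
#1 0x7d→b15/s1 MISS; vc=[5]
#2 0x79→b15/s1 L1-HIT; vc=[5]
#3 0x2a→b5/s1 VC-HIT; vc=[15]
#4 0x7c→b15/s1 VC-HIT; vc=[5]
#5 0x79→b15/s1 L1-HIT; vc=[5]
#6 0x2f→b5/s1 VC-HIT; vc=[15]
#7 0x29→b5/s1 L1-HIT; vc=[15]
#8 0x7e→b15/s1 VC-HIT; vc=[5]
#9 0x2d→b5/s1 VC-HIT; vc=[15]
#10 0x7f→b15/s1 VC-HIT; vc=[5]
#11 0x78→b15/s1 L1-HIT; vc=[5]
#12 0x7b→b15/s1 L1-HIT; vc=[5]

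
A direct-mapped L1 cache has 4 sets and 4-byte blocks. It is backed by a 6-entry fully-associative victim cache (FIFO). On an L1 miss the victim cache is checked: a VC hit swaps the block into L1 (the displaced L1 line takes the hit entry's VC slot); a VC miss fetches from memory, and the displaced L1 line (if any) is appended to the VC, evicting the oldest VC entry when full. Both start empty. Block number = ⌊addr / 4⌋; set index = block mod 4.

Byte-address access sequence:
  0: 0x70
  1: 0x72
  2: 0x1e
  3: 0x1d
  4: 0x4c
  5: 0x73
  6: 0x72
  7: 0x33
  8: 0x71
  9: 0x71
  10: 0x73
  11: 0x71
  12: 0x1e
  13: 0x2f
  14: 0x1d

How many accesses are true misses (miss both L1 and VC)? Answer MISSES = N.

MISSES = 5

#0 0x70→b28/s0 MISS; vc=[]
#1 0x72→b28/s0 L1-HIT; vc=[]
#2 0x1e→b7/s3 MISS; vc=[]
#3 0x1d→b7/s3 L1-HIT; vc=[]
#4 0x4c→b19/s3 MISS; vc=[7]
#5 0x73→b28/s0 L1-HIT; vc=[7]
#6 0x72→b28/s0 L1-HIT; vc=[7]
#7 0x33→b12/s0 MISS; vc=[7,28]
#8 0x71→b28/s0 VC-HIT; vc=[7,12]
#9 0x71→b28/s0 L1-HIT; vc=[7,12]
#10 0x73→b28/s0 L1-HIT; vc=[7,12]
#11 0x71→b28/s0 L1-HIT; vc=[7,12]
#12 0x1e→b7/s3 VC-HIT; vc=[19,12]
#13 0x2f→b11/s3 MISS; vc=[19,12,7]
#14 0x1d→b7/s3 VC-HIT; vc=[19,12,11]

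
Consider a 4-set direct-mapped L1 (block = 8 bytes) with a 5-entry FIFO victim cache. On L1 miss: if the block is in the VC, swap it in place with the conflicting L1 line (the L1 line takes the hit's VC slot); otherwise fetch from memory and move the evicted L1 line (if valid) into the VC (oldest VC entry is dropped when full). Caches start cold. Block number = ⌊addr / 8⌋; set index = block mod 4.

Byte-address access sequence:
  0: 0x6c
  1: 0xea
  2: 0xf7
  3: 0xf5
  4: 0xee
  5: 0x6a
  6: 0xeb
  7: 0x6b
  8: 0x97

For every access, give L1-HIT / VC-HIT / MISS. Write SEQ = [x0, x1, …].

SEQ = [MISS, MISS, MISS, L1-HIT, L1-HIT, VC-HIT, VC-HIT, VC-HIT, MISS]

#0 0x6c→b13/s1 MISS; vc=[]
#1 0xea→b29/s1 MISS; vc=[13]
#2 0xf7→b30/s2 MISS; vc=[13]
#3 0xf5→b30/s2 L1-HIT; vc=[13]
#4 0xee→b29/s1 L1-HIT; vc=[13]
#5 0x6a→b13/s1 VC-HIT; vc=[29]
#6 0xeb→b29/s1 VC-HIT; vc=[13]
#7 0x6b→b13/s1 VC-HIT; vc=[29]
#8 0x97→b18/s2 MISS; vc=[29,30]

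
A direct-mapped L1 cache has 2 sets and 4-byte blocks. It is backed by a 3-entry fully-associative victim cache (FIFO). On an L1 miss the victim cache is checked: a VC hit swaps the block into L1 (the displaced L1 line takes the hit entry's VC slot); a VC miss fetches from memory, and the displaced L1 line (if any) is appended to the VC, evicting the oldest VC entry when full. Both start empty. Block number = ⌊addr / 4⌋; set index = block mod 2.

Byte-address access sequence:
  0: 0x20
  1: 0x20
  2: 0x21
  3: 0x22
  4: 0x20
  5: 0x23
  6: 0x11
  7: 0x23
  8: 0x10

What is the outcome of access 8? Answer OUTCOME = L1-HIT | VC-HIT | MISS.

OUTCOME = VC-HIT

  [0] addr=0x20 blk=8 s=0: MISS | VC []
  [1] addr=0x20 blk=8 s=0: L1-HIT | VC []
  [2] addr=0x21 blk=8 s=0: L1-HIT | VC []
  [3] addr=0x22 blk=8 s=0: L1-HIT | VC []
  [4] addr=0x20 blk=8 s=0: L1-HIT | VC []
  [5] addr=0x23 blk=8 s=0: L1-HIT | VC []
  [6] addr=0x11 blk=4 s=0: MISS | VC [8]
  [7] addr=0x23 blk=8 s=0: VC-HIT | VC [4]
  [8] addr=0x10 blk=4 s=0: VC-HIT | VC [8]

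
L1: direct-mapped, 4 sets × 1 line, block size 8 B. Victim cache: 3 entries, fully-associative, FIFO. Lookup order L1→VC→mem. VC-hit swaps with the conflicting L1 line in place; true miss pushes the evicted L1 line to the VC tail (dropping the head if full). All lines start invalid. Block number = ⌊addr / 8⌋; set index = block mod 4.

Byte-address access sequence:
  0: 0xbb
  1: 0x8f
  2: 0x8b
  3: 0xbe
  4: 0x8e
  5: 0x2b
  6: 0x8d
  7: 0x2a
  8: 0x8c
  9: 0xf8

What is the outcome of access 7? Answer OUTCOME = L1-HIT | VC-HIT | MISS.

OUTCOME = VC-HIT

#0 0xbb→b23/s3 MISS; vc=[]
#1 0x8f→b17/s1 MISS; vc=[]
#2 0x8b→b17/s1 L1-HIT; vc=[]
#3 0xbe→b23/s3 L1-HIT; vc=[]
#4 0x8e→b17/s1 L1-HIT; vc=[]
#5 0x2b→b5/s1 MISS; vc=[17]
#6 0x8d→b17/s1 VC-HIT; vc=[5]
#7 0x2a→b5/s1 VC-HIT; vc=[17]
#8 0x8c→b17/s1 VC-HIT; vc=[5]
#9 0xf8→b31/s3 MISS; vc=[5,23]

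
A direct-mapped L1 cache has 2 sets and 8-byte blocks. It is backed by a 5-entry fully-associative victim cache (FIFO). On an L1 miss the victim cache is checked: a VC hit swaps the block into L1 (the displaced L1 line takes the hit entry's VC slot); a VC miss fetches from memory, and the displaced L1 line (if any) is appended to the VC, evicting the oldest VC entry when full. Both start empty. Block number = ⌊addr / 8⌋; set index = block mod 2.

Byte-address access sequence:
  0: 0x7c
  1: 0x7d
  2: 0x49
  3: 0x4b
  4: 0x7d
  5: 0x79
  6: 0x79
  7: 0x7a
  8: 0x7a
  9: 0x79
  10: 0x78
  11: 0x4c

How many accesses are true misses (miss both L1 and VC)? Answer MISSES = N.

  [0] addr=0x7c blk=15 s=1: MISS | VC []
  [1] addr=0x7d blk=15 s=1: L1-HIT | VC []
  [2] addr=0x49 blk=9 s=1: MISS | VC [15]
  [3] addr=0x4b blk=9 s=1: L1-HIT | VC [15]
  [4] addr=0x7d blk=15 s=1: VC-HIT | VC [9]
  [5] addr=0x79 blk=15 s=1: L1-HIT | VC [9]
  [6] addr=0x79 blk=15 s=1: L1-HIT | VC [9]
  [7] addr=0x7a blk=15 s=1: L1-HIT | VC [9]
  [8] addr=0x7a blk=15 s=1: L1-HIT | VC [9]
  [9] addr=0x79 blk=15 s=1: L1-HIT | VC [9]
  [10] addr=0x78 blk=15 s=1: L1-HIT | VC [9]
  [11] addr=0x4c blk=9 s=1: VC-HIT | VC [15]

MISSES = 2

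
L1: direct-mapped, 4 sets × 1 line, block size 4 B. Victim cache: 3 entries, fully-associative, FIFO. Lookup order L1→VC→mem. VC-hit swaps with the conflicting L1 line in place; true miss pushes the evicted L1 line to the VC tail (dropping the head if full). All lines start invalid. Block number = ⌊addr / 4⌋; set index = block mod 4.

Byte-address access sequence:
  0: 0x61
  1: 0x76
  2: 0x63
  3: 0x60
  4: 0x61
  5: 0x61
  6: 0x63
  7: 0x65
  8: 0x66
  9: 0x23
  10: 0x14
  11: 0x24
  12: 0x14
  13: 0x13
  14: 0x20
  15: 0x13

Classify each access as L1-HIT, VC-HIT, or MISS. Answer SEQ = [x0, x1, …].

SEQ = [MISS, MISS, L1-HIT, L1-HIT, L1-HIT, L1-HIT, L1-HIT, MISS, L1-HIT, MISS, MISS, MISS, VC-HIT, MISS, VC-HIT, VC-HIT]

#0 0x61→b24/s0 MISS; vc=[]
#1 0x76→b29/s1 MISS; vc=[]
#2 0x63→b24/s0 L1-HIT; vc=[]
#3 0x60→b24/s0 L1-HIT; vc=[]
#4 0x61→b24/s0 L1-HIT; vc=[]
#5 0x61→b24/s0 L1-HIT; vc=[]
#6 0x63→b24/s0 L1-HIT; vc=[]
#7 0x65→b25/s1 MISS; vc=[29]
#8 0x66→b25/s1 L1-HIT; vc=[29]
#9 0x23→b8/s0 MISS; vc=[29,24]
#10 0x14→b5/s1 MISS; vc=[29,24,25]
#11 0x24→b9/s1 MISS; vc=[24,25,5]
#12 0x14→b5/s1 VC-HIT; vc=[24,25,9]
#13 0x13→b4/s0 MISS; vc=[25,9,8]
#14 0x20→b8/s0 VC-HIT; vc=[25,9,4]
#15 0x13→b4/s0 VC-HIT; vc=[25,9,8]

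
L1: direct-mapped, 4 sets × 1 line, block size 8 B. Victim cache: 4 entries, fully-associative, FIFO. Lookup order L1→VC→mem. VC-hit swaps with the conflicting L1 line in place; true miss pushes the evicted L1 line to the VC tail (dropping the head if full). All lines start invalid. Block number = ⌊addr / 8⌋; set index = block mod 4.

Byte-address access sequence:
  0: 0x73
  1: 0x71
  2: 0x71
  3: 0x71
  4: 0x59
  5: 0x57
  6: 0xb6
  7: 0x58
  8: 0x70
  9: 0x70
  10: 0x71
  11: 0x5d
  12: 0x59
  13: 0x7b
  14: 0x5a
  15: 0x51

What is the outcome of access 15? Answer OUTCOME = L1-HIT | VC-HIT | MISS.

#0 0x73→b14/s2 MISS; vc=[]
#1 0x71→b14/s2 L1-HIT; vc=[]
#2 0x71→b14/s2 L1-HIT; vc=[]
#3 0x71→b14/s2 L1-HIT; vc=[]
#4 0x59→b11/s3 MISS; vc=[]
#5 0x57→b10/s2 MISS; vc=[14]
#6 0xb6→b22/s2 MISS; vc=[14,10]
#7 0x58→b11/s3 L1-HIT; vc=[14,10]
#8 0x70→b14/s2 VC-HIT; vc=[22,10]
#9 0x70→b14/s2 L1-HIT; vc=[22,10]
#10 0x71→b14/s2 L1-HIT; vc=[22,10]
#11 0x5d→b11/s3 L1-HIT; vc=[22,10]
#12 0x59→b11/s3 L1-HIT; vc=[22,10]
#13 0x7b→b15/s3 MISS; vc=[22,10,11]
#14 0x5a→b11/s3 VC-HIT; vc=[22,10,15]
#15 0x51→b10/s2 VC-HIT; vc=[22,14,15]

OUTCOME = VC-HIT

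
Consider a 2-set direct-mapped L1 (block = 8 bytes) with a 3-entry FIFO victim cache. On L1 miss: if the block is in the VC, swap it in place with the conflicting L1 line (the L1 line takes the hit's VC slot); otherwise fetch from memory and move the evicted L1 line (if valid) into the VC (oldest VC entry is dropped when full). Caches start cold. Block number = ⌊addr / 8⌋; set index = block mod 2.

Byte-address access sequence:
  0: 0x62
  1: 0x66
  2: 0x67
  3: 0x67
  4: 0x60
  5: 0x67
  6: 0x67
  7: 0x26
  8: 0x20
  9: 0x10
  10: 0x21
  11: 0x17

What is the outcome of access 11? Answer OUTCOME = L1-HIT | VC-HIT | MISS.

OUTCOME = VC-HIT

#0 0x62→b12/s0 MISS; vc=[]
#1 0x66→b12/s0 L1-HIT; vc=[]
#2 0x67→b12/s0 L1-HIT; vc=[]
#3 0x67→b12/s0 L1-HIT; vc=[]
#4 0x60→b12/s0 L1-HIT; vc=[]
#5 0x67→b12/s0 L1-HIT; vc=[]
#6 0x67→b12/s0 L1-HIT; vc=[]
#7 0x26→b4/s0 MISS; vc=[12]
#8 0x20→b4/s0 L1-HIT; vc=[12]
#9 0x10→b2/s0 MISS; vc=[12,4]
#10 0x21→b4/s0 VC-HIT; vc=[12,2]
#11 0x17→b2/s0 VC-HIT; vc=[12,4]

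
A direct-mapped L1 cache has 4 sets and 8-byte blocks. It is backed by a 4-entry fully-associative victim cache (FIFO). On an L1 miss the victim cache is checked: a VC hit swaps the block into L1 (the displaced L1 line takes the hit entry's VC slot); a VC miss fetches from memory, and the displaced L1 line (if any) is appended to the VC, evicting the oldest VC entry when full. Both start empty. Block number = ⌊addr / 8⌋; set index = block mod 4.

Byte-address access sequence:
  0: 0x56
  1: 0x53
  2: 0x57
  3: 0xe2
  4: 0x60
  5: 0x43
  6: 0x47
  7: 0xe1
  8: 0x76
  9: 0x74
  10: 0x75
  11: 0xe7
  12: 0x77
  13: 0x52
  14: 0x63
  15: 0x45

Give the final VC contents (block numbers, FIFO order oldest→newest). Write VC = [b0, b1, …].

VC = [12, 28, 14]

0: 0x56 (blk 10, set 2) → MISS  vc=[]
1: 0x53 (blk 10, set 2) → L1-HIT  vc=[]
2: 0x57 (blk 10, set 2) → L1-HIT  vc=[]
3: 0xe2 (blk 28, set 0) → MISS  vc=[]
4: 0x60 (blk 12, set 0) → MISS  vc=[28]
5: 0x43 (blk 8, set 0) → MISS  vc=[28, 12]
6: 0x47 (blk 8, set 0) → L1-HIT  vc=[28, 12]
7: 0xe1 (blk 28, set 0) → VC-HIT  vc=[8, 12]
8: 0x76 (blk 14, set 2) → MISS  vc=[8, 12, 10]
9: 0x74 (blk 14, set 2) → L1-HIT  vc=[8, 12, 10]
10: 0x75 (blk 14, set 2) → L1-HIT  vc=[8, 12, 10]
11: 0xe7 (blk 28, set 0) → L1-HIT  vc=[8, 12, 10]
12: 0x77 (blk 14, set 2) → L1-HIT  vc=[8, 12, 10]
13: 0x52 (blk 10, set 2) → VC-HIT  vc=[8, 12, 14]
14: 0x63 (blk 12, set 0) → VC-HIT  vc=[8, 28, 14]
15: 0x45 (blk 8, set 0) → VC-HIT  vc=[12, 28, 14]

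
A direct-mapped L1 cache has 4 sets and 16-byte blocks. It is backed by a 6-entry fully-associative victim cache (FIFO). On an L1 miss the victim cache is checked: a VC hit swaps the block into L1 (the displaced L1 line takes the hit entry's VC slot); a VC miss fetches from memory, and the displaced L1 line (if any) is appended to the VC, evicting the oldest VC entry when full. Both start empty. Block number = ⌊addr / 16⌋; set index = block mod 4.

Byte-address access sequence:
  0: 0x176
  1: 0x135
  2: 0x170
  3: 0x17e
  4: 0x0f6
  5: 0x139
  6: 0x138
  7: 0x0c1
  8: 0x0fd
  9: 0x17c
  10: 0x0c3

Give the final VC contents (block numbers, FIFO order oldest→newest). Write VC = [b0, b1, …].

VC = [19, 15]

  [0] addr=0x176 blk=23 s=3: MISS | VC []
  [1] addr=0x135 blk=19 s=3: MISS | VC [23]
  [2] addr=0x170 blk=23 s=3: VC-HIT | VC [19]
  [3] addr=0x17e blk=23 s=3: L1-HIT | VC [19]
  [4] addr=0xf6 blk=15 s=3: MISS | VC [19, 23]
  [5] addr=0x139 blk=19 s=3: VC-HIT | VC [15, 23]
  [6] addr=0x138 blk=19 s=3: L1-HIT | VC [15, 23]
  [7] addr=0xc1 blk=12 s=0: MISS | VC [15, 23]
  [8] addr=0xfd blk=15 s=3: VC-HIT | VC [19, 23]
  [9] addr=0x17c blk=23 s=3: VC-HIT | VC [19, 15]
  [10] addr=0xc3 blk=12 s=0: L1-HIT | VC [19, 15]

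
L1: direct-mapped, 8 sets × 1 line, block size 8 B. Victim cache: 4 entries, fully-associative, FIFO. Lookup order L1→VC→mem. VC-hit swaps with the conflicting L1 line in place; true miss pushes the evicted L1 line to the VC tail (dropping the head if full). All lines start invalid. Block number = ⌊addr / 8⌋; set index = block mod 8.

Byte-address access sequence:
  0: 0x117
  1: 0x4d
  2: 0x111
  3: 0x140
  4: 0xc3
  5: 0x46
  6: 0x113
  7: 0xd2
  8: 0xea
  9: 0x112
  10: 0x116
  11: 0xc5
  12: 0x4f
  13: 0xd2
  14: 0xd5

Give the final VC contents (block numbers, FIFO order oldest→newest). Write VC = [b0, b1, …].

0: 0x117 (blk 34, set 2) → MISS  vc=[]
1: 0x4d (blk 9, set 1) → MISS  vc=[]
2: 0x111 (blk 34, set 2) → L1-HIT  vc=[]
3: 0x140 (blk 40, set 0) → MISS  vc=[]
4: 0xc3 (blk 24, set 0) → MISS  vc=[40]
5: 0x46 (blk 8, set 0) → MISS  vc=[40, 24]
6: 0x113 (blk 34, set 2) → L1-HIT  vc=[40, 24]
7: 0xd2 (blk 26, set 2) → MISS  vc=[40, 24, 34]
8: 0xea (blk 29, set 5) → MISS  vc=[40, 24, 34]
9: 0x112 (blk 34, set 2) → VC-HIT  vc=[40, 24, 26]
10: 0x116 (blk 34, set 2) → L1-HIT  vc=[40, 24, 26]
11: 0xc5 (blk 24, set 0) → VC-HIT  vc=[40, 8, 26]
12: 0x4f (blk 9, set 1) → L1-HIT  vc=[40, 8, 26]
13: 0xd2 (blk 26, set 2) → VC-HIT  vc=[40, 8, 34]
14: 0xd5 (blk 26, set 2) → L1-HIT  vc=[40, 8, 34]

VC = [40, 8, 34]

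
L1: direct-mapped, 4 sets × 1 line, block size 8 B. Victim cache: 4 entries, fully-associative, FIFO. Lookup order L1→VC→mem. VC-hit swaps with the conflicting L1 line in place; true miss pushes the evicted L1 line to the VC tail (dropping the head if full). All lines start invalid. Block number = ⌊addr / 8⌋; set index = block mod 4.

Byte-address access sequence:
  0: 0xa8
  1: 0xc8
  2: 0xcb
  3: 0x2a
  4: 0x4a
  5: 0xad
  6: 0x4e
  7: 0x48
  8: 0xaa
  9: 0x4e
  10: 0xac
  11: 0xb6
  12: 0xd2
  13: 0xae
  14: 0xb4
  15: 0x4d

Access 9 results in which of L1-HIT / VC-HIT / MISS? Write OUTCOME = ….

OUTCOME = VC-HIT

  [0] addr=0xa8 blk=21 s=1: MISS | VC []
  [1] addr=0xc8 blk=25 s=1: MISS | VC [21]
  [2] addr=0xcb blk=25 s=1: L1-HIT | VC [21]
  [3] addr=0x2a blk=5 s=1: MISS | VC [21, 25]
  [4] addr=0x4a blk=9 s=1: MISS | VC [21, 25, 5]
  [5] addr=0xad blk=21 s=1: VC-HIT | VC [9, 25, 5]
  [6] addr=0x4e blk=9 s=1: VC-HIT | VC [21, 25, 5]
  [7] addr=0x48 blk=9 s=1: L1-HIT | VC [21, 25, 5]
  [8] addr=0xaa blk=21 s=1: VC-HIT | VC [9, 25, 5]
  [9] addr=0x4e blk=9 s=1: VC-HIT | VC [21, 25, 5]
  [10] addr=0xac blk=21 s=1: VC-HIT | VC [9, 25, 5]
  [11] addr=0xb6 blk=22 s=2: MISS | VC [9, 25, 5]
  [12] addr=0xd2 blk=26 s=2: MISS | VC [9, 25, 5, 22]
  [13] addr=0xae blk=21 s=1: L1-HIT | VC [9, 25, 5, 22]
  [14] addr=0xb4 blk=22 s=2: VC-HIT | VC [9, 25, 5, 26]
  [15] addr=0x4d blk=9 s=1: VC-HIT | VC [21, 25, 5, 26]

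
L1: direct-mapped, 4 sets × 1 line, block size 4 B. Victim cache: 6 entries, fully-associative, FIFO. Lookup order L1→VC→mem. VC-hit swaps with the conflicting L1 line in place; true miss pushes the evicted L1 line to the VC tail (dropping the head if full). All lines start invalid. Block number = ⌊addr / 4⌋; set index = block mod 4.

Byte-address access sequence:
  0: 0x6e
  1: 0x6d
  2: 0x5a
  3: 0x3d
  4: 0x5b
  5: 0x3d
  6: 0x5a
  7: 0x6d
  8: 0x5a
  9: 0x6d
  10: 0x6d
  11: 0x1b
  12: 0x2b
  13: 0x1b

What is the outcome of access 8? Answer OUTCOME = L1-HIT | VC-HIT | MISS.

#0 0x6e→b27/s3 MISS; vc=[]
#1 0x6d→b27/s3 L1-HIT; vc=[]
#2 0x5a→b22/s2 MISS; vc=[]
#3 0x3d→b15/s3 MISS; vc=[27]
#4 0x5b→b22/s2 L1-HIT; vc=[27]
#5 0x3d→b15/s3 L1-HIT; vc=[27]
#6 0x5a→b22/s2 L1-HIT; vc=[27]
#7 0x6d→b27/s3 VC-HIT; vc=[15]
#8 0x5a→b22/s2 L1-HIT; vc=[15]
#9 0x6d→b27/s3 L1-HIT; vc=[15]
#10 0x6d→b27/s3 L1-HIT; vc=[15]
#11 0x1b→b6/s2 MISS; vc=[15,22]
#12 0x2b→b10/s2 MISS; vc=[15,22,6]
#13 0x1b→b6/s2 VC-HIT; vc=[15,22,10]

OUTCOME = L1-HIT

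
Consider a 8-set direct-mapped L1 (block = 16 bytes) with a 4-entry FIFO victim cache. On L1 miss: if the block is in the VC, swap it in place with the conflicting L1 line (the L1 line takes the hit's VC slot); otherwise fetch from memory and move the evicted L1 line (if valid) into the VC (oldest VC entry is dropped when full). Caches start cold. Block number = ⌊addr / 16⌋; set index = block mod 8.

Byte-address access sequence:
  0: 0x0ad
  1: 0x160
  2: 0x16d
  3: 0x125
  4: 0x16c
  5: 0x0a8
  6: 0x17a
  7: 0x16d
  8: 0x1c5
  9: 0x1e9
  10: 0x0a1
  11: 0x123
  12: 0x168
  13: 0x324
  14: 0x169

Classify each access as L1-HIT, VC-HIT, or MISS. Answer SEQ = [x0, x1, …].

SEQ = [MISS, MISS, L1-HIT, MISS, L1-HIT, VC-HIT, MISS, L1-HIT, MISS, MISS, L1-HIT, VC-HIT, VC-HIT, MISS, L1-HIT]

0: 0xad (blk 10, set 2) → MISS  vc=[]
1: 0x160 (blk 22, set 6) → MISS  vc=[]
2: 0x16d (blk 22, set 6) → L1-HIT  vc=[]
3: 0x125 (blk 18, set 2) → MISS  vc=[10]
4: 0x16c (blk 22, set 6) → L1-HIT  vc=[10]
5: 0xa8 (blk 10, set 2) → VC-HIT  vc=[18]
6: 0x17a (blk 23, set 7) → MISS  vc=[18]
7: 0x16d (blk 22, set 6) → L1-HIT  vc=[18]
8: 0x1c5 (blk 28, set 4) → MISS  vc=[18]
9: 0x1e9 (blk 30, set 6) → MISS  vc=[18, 22]
10: 0xa1 (blk 10, set 2) → L1-HIT  vc=[18, 22]
11: 0x123 (blk 18, set 2) → VC-HIT  vc=[10, 22]
12: 0x168 (blk 22, set 6) → VC-HIT  vc=[10, 30]
13: 0x324 (blk 50, set 2) → MISS  vc=[10, 30, 18]
14: 0x169 (blk 22, set 6) → L1-HIT  vc=[10, 30, 18]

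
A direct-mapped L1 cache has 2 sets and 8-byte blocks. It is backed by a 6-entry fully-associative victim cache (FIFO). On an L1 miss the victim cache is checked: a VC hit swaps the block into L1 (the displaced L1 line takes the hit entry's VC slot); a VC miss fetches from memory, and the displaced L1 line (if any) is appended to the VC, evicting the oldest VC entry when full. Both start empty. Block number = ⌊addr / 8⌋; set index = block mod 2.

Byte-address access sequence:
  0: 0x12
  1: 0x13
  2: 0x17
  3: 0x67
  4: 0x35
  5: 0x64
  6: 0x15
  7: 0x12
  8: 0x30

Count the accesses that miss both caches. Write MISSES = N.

  [0] addr=0x12 blk=2 s=0: MISS | VC []
  [1] addr=0x13 blk=2 s=0: L1-HIT | VC []
  [2] addr=0x17 blk=2 s=0: L1-HIT | VC []
  [3] addr=0x67 blk=12 s=0: MISS | VC [2]
  [4] addr=0x35 blk=6 s=0: MISS | VC [2, 12]
  [5] addr=0x64 blk=12 s=0: VC-HIT | VC [2, 6]
  [6] addr=0x15 blk=2 s=0: VC-HIT | VC [12, 6]
  [7] addr=0x12 blk=2 s=0: L1-HIT | VC [12, 6]
  [8] addr=0x30 blk=6 s=0: VC-HIT | VC [12, 2]

MISSES = 3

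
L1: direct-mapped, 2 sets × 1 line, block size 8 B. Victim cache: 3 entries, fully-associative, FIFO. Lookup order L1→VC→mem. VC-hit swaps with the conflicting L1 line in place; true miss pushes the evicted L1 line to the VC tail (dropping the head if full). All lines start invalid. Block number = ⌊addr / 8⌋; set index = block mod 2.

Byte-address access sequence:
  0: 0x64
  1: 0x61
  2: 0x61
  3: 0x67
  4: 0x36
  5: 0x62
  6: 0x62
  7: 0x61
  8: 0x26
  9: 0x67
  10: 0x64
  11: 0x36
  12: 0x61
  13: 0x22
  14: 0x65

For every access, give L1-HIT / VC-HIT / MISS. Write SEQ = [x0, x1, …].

  [0] addr=0x64 blk=12 s=0: MISS | VC []
  [1] addr=0x61 blk=12 s=0: L1-HIT | VC []
  [2] addr=0x61 blk=12 s=0: L1-HIT | VC []
  [3] addr=0x67 blk=12 s=0: L1-HIT | VC []
  [4] addr=0x36 blk=6 s=0: MISS | VC [12]
  [5] addr=0x62 blk=12 s=0: VC-HIT | VC [6]
  [6] addr=0x62 blk=12 s=0: L1-HIT | VC [6]
  [7] addr=0x61 blk=12 s=0: L1-HIT | VC [6]
  [8] addr=0x26 blk=4 s=0: MISS | VC [6, 12]
  [9] addr=0x67 blk=12 s=0: VC-HIT | VC [6, 4]
  [10] addr=0x64 blk=12 s=0: L1-HIT | VC [6, 4]
  [11] addr=0x36 blk=6 s=0: VC-HIT | VC [12, 4]
  [12] addr=0x61 blk=12 s=0: VC-HIT | VC [6, 4]
  [13] addr=0x22 blk=4 s=0: VC-HIT | VC [6, 12]
  [14] addr=0x65 blk=12 s=0: VC-HIT | VC [6, 4]

SEQ = [MISS, L1-HIT, L1-HIT, L1-HIT, MISS, VC-HIT, L1-HIT, L1-HIT, MISS, VC-HIT, L1-HIT, VC-HIT, VC-HIT, VC-HIT, VC-HIT]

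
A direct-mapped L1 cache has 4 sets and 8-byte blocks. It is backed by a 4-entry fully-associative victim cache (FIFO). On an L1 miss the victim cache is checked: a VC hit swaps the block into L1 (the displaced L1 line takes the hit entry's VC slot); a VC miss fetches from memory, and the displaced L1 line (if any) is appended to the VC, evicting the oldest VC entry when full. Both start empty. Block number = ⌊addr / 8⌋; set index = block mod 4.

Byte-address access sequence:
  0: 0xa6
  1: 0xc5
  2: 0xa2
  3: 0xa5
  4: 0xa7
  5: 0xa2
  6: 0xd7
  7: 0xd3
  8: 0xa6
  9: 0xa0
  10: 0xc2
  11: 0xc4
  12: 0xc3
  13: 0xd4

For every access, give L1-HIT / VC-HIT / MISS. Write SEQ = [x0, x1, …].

SEQ = [MISS, MISS, VC-HIT, L1-HIT, L1-HIT, L1-HIT, MISS, L1-HIT, L1-HIT, L1-HIT, VC-HIT, L1-HIT, L1-HIT, L1-HIT]

  [0] addr=0xa6 blk=20 s=0: MISS | VC []
  [1] addr=0xc5 blk=24 s=0: MISS | VC [20]
  [2] addr=0xa2 blk=20 s=0: VC-HIT | VC [24]
  [3] addr=0xa5 blk=20 s=0: L1-HIT | VC [24]
  [4] addr=0xa7 blk=20 s=0: L1-HIT | VC [24]
  [5] addr=0xa2 blk=20 s=0: L1-HIT | VC [24]
  [6] addr=0xd7 blk=26 s=2: MISS | VC [24]
  [7] addr=0xd3 blk=26 s=2: L1-HIT | VC [24]
  [8] addr=0xa6 blk=20 s=0: L1-HIT | VC [24]
  [9] addr=0xa0 blk=20 s=0: L1-HIT | VC [24]
  [10] addr=0xc2 blk=24 s=0: VC-HIT | VC [20]
  [11] addr=0xc4 blk=24 s=0: L1-HIT | VC [20]
  [12] addr=0xc3 blk=24 s=0: L1-HIT | VC [20]
  [13] addr=0xd4 blk=26 s=2: L1-HIT | VC [20]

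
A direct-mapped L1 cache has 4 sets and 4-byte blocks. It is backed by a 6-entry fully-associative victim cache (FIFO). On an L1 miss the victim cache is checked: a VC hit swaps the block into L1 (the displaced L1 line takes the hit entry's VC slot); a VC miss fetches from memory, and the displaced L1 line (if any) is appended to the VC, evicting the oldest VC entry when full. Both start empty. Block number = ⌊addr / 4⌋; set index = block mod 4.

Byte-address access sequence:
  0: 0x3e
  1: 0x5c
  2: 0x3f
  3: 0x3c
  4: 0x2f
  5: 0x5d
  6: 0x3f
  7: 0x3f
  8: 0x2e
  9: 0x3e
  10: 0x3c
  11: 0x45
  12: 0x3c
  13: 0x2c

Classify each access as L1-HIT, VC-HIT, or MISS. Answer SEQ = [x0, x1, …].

SEQ = [MISS, MISS, VC-HIT, L1-HIT, MISS, VC-HIT, VC-HIT, L1-HIT, VC-HIT, VC-HIT, L1-HIT, MISS, L1-HIT, VC-HIT]

  [0] addr=0x3e blk=15 s=3: MISS | VC []
  [1] addr=0x5c blk=23 s=3: MISS | VC [15]
  [2] addr=0x3f blk=15 s=3: VC-HIT | VC [23]
  [3] addr=0x3c blk=15 s=3: L1-HIT | VC [23]
  [4] addr=0x2f blk=11 s=3: MISS | VC [23, 15]
  [5] addr=0x5d blk=23 s=3: VC-HIT | VC [11, 15]
  [6] addr=0x3f blk=15 s=3: VC-HIT | VC [11, 23]
  [7] addr=0x3f blk=15 s=3: L1-HIT | VC [11, 23]
  [8] addr=0x2e blk=11 s=3: VC-HIT | VC [15, 23]
  [9] addr=0x3e blk=15 s=3: VC-HIT | VC [11, 23]
  [10] addr=0x3c blk=15 s=3: L1-HIT | VC [11, 23]
  [11] addr=0x45 blk=17 s=1: MISS | VC [11, 23]
  [12] addr=0x3c blk=15 s=3: L1-HIT | VC [11, 23]
  [13] addr=0x2c blk=11 s=3: VC-HIT | VC [15, 23]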